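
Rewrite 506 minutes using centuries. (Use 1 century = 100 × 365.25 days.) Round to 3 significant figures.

9.62e-6 century

1 min = 1.90129e-8 century.
Thus 506 × 1.90129e-8 ≈ 9.62e-6 century.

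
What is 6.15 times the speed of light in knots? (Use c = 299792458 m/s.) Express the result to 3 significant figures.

3.58e+9 knots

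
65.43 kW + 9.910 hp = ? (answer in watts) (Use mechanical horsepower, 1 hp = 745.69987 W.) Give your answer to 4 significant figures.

65.43 kW = 65430.0 W and 9.910 hp = 7389.89 W.
65430.0 + 7389.89 ≈ 72820 W.

72820 W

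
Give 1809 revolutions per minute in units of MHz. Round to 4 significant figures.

1 rpm = 1.66667e-8 MHz.
Then 1809 × 1.66667e-8 ≈ 3.015e-5 MHz.

3.015e-5 MHz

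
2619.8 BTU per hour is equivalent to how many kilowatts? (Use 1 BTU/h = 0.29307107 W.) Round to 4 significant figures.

1 BTU/h = 0.000293071 kilowatts.
Then 2619.8 × 0.000293071 ≈ 0.7678 kW.

0.7678 kilowatts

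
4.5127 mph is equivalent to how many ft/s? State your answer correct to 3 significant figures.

1 mile per hour = 1.46667 ft/s.
4.5127 × 1.46667 ≈ 6.62 ft/s.

6.62 feet per second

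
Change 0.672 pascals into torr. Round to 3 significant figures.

0.00504 torr

1 Pa = 0.00750062 torr.
Then 0.672 × 0.00750062 ≈ 0.00504 torr.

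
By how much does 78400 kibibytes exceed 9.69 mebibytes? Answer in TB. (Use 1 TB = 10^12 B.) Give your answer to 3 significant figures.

7.01e-5 TB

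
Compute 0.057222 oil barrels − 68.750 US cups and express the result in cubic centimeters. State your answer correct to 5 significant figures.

-7167.9 cm³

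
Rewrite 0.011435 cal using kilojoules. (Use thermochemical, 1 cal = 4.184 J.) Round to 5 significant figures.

1 calorie = 0.00418400 kJ.
Then 0.011435 × 0.00418400 ≈ 4.7844e-5 kJ.

4.7844e-5 kJ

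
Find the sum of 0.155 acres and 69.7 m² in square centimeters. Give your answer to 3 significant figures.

6.97 × 10^6 cm²

0.155 acre = 6.27263 × 10^6 cm² and 69.7 m² = 697000 cm².
6.27263 × 10^6 + 697000 ≈ 6.97 × 10^6 cm².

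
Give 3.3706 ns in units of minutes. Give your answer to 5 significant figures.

1 ns = 1.66667e-11 minutes.
Thus 3.3706 × 1.66667e-11 ≈ 5.6177e-11 min.

5.6177e-11 min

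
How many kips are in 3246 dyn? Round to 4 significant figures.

7.297 × 10^-6 kip

1 dyn = 2.24809 × 10^-9 kips.
3246 × 2.24809 × 10^-9 ≈ 7.297 × 10^-6 kip.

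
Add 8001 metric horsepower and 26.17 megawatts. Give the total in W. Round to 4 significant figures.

3.205 × 10^7 W

8001 PS = 5.88473 × 10^6 W and 26.17 MW = 2.61700 × 10^7 W.
5.88473 × 10^6 + 2.61700 × 10^7 ≈ 3.205 × 10^7 W.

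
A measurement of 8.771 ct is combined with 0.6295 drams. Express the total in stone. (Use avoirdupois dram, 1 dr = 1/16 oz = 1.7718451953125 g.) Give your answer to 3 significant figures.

8.771 ct = 0.000276239 st and 0.6295 dr = 0.000175642 st.
0.000276239 + 0.000175642 ≈ 0.000452 st.

0.000452 stone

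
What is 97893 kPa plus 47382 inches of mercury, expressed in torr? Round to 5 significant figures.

1.9378 × 10^6 torr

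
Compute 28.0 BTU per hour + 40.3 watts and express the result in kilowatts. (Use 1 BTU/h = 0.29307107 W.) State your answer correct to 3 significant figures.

0.0485 kW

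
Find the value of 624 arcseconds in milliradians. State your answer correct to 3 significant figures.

3.03 milliradians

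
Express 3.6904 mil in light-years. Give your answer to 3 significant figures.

1 mil = 2.68478 × 10^-21 ly.
So 3.6904 × 2.68478 × 10^-21 ≈ 9.91 × 10^-21 ly.

9.91 × 10^-21 ly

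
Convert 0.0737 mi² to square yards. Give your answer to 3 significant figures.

1 mi² = 3.09760 × 10^6 yd².
Thus 0.0737 × 3.09760 × 10^6 ≈ 228000 yd².

228000 square yards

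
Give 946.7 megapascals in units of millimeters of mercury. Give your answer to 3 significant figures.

1 MPa = 7500.62 mmHg.
Then 946.7 × 7500.62 ≈ 7.10 × 10^6 mmHg.

7.10 × 10^6 millimeters of mercury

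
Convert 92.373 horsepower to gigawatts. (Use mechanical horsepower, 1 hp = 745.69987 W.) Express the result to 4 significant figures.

1 hp = 7.45700e-7 gigawatts.
So 92.373 × 7.45700e-7 ≈ 6.888e-5 GW.

6.888e-5 gigawatts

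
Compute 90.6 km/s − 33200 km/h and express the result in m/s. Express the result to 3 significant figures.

81400 meters per second

90.6 km/s = 90600.0 m/s and 33200 km/h = 9222.22 m/s.
90600.0 − 9222.22 ≈ 81400 m/s.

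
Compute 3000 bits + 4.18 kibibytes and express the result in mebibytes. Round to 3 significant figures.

0.00444 mebibytes

3000 bit = 0.000357628 MiB and 4.18 KiB = 0.00408203 MiB.
0.000357628 + 0.00408203 ≈ 0.00444 MiB.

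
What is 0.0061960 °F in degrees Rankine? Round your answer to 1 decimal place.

459.7 °R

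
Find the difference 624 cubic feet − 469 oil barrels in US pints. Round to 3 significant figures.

624 ft³ = 37342.8 US pt and 469 bbl = 157584 US pt.
37342.8 − 157584 ≈ -120000 US pt.

-120000 US pints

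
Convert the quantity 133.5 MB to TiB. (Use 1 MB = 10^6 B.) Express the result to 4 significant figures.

0.0001214 tebibytes

1 MB = 9.09495e-7 TiB.
Then 133.5 × 9.09495e-7 ≈ 0.0001214 TiB.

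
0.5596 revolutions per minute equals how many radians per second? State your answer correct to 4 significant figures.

1 rpm = 0.104720 rad/s.
0.5596 × 0.104720 ≈ 0.05860 rad/s.

0.05860 radians per second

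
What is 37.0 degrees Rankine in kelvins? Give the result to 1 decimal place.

°R = K × 9/5.
Applying the formula gives 20.6 K.

20.6 K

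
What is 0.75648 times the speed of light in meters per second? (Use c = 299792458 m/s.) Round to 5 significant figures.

2.2679 × 10^8 m/s

1 speed of light = 2.99792 × 10^8 m/s.
Then 0.75648 × 2.99792 × 10^8 ≈ 2.2679 × 10^8 m/s.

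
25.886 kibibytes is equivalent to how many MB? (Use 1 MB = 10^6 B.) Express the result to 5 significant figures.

0.026507 megabytes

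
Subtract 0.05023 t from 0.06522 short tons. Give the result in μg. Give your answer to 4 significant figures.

8.937 × 10^9 micrograms

0.06522 short ton = 5.91666 × 10^10 μg and 0.05023 t = 5.02300 × 10^10 μg.
5.91666 × 10^10 − 5.02300 × 10^10 ≈ 8.937 × 10^9 μg.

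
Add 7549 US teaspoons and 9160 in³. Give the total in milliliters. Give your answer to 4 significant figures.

187300 milliliters

7549 US tsp = 37208.4 mL and 9160 in³ = 150106 mL.
37208.4 + 150106 ≈ 187300 mL.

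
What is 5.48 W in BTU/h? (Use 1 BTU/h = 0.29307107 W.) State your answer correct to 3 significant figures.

1 watt = 3.41214 BTU per hour.
Thus 5.48 × 3.41214 ≈ 18.7 BTU/h.

18.7 BTU per hour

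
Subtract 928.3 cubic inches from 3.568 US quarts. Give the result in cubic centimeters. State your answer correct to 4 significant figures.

3.568 US qt = 3376.59 cm³ and 928.3 in³ = 15212.1 cm³.
3376.59 − 15212.1 ≈ -11840 cm³.

-11840 cm³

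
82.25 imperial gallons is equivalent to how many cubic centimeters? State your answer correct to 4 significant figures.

373900 cm³

1 imperial gallon = 4546.09 cm³.
So 82.25 × 4546.09 ≈ 373900 cm³.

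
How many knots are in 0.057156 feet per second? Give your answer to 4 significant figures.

0.03386 kn

1 foot per second = 0.592484 kn.
0.057156 × 0.592484 ≈ 0.03386 kn.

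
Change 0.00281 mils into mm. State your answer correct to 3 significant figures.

1 mil = 0.0254000 millimeters.
So 0.00281 × 0.0254000 ≈ 7.14e-5 mm.

7.14e-5 mm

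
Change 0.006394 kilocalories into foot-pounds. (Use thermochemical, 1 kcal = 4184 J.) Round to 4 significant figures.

1 kilocalorie = 3085.96 foot-pounds.
So 0.006394 × 3085.96 ≈ 19.73 ft·lbf.

19.73 foot-pounds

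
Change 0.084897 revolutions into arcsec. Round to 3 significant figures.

110000 arcseconds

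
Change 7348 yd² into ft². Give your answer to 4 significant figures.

66130 square feet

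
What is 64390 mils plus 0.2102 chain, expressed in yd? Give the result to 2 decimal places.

6.41 yards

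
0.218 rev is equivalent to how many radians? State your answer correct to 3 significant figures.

1.37 rad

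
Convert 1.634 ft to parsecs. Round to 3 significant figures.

1.61 × 10^-17 parsecs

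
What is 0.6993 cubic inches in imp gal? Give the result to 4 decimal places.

0.0025 imp gal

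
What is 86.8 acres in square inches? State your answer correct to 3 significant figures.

5.44e+8 in²

1 acre = 6.27264e+6 square inches.
Thus 86.8 × 6.27264e+6 ≈ 5.44e+8 in².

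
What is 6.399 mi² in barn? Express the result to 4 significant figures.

1 square mile = 2.58999e+34 barns.
Then 6.399 × 2.58999e+34 ≈ 1.657e+35 barn.

1.657e+35 barn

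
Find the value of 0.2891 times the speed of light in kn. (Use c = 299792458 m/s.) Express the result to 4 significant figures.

1 c = 5.82750 × 10^8 knots.
Thus 0.2891 × 5.82750 × 10^8 ≈ 1.685 × 10^8 kn.

1.685 × 10^8 knots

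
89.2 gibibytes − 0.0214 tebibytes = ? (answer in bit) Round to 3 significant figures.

5.78e+11 bit

89.2 GiB = 7.66222e+11 bit and 0.0214 TiB = 1.88236e+11 bit.
7.66222e+11 − 1.88236e+11 ≈ 5.78e+11 bit.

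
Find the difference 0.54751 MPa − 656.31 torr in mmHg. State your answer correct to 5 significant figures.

3450.4 mmHg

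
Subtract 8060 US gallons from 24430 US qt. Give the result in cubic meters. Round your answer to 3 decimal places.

-7.391 m³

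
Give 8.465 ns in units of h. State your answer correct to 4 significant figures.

1 nanosecond = 2.77778e-13 h.
Then 8.465 × 2.77778e-13 ≈ 2.351e-12 h.

2.351e-12 hours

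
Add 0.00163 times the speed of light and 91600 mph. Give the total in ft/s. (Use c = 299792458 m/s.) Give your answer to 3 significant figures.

1.74 × 10^6 feet per second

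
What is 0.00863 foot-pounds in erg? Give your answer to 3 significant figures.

117000 ergs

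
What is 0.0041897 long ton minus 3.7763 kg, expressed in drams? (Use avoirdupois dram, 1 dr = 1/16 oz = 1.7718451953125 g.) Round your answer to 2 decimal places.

0.0041897 long ton = 2402.54 dr and 3.7763 kg = 2131.28 dr.
2402.54 − 2131.28 ≈ 271.26 dr.

271.26 dr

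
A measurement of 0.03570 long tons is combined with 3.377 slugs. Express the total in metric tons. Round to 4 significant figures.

0.03570 long ton = 0.0362729 t and 3.377 slug = 0.0492836 t.
0.0362729 + 0.0492836 ≈ 0.08556 t.

0.08556 metric tons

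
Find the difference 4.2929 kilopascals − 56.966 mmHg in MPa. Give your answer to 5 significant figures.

4.2929 kPa = 0.00429290 MPa and 56.966 mmHg = 0.00759484 MPa.
0.00429290 − 0.00759484 ≈ -0.0033019 MPa.

-0.0033019 megapascals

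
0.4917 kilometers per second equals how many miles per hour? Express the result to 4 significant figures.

1100 miles per hour

1 kilometer per second = 2236.94 mph.
Then 0.4917 × 2236.94 ≈ 1100 mph.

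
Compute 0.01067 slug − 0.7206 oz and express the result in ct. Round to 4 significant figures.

676.4 ct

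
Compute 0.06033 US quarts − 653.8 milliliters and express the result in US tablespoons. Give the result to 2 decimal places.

-40.35 US tbsp

0.06033 US qt = 3.86112 US tbsp and 653.8 mL = 44.2152 US tbsp.
3.86112 − 44.2152 ≈ -40.35 US tbsp.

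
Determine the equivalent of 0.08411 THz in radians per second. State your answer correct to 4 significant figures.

5.285 × 10^11 rad/s

1 terahertz = 6.28319 × 10^12 rad/s.
Then 0.08411 × 6.28319 × 10^12 ≈ 5.285 × 10^11 rad/s.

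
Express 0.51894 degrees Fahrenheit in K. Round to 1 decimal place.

255.7 K

K = (°F + 459.67) × 5/9.
Applying the formula gives 255.7 K.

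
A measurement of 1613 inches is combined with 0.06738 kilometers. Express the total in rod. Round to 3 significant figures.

21.5 rods

1613 in = 8.14646 rod and 0.06738 km = 13.3978 rod.
8.14646 + 13.3978 ≈ 21.5 rod.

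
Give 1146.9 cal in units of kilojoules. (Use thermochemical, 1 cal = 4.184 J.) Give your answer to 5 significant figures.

4.7986 kJ

1 cal = 0.00418400 kilojoules.
1146.9 × 0.00418400 ≈ 4.7986 kJ.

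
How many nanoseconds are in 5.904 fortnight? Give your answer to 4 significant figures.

1 fortnight = 1.20960 × 10^15 nanoseconds.
Then 5.904 × 1.20960 × 10^15 ≈ 7.141 × 10^15 ns.

7.141 × 10^15 nanoseconds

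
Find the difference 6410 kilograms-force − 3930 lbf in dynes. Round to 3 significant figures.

4.54e+9 dynes

6410 kgf = 6.28606e+9 dyn and 3930 lbf = 1.74815e+9 dyn.
6.28606e+9 − 1.74815e+9 ≈ 4.54e+9 dyn.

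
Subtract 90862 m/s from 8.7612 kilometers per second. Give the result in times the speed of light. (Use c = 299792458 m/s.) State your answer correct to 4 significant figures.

-0.0002739 c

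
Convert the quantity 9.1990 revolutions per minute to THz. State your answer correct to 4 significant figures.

1 rpm = 1.66667 × 10^-14 THz.
Thus 9.1990 × 1.66667 × 10^-14 ≈ 1.533 × 10^-13 THz.

1.533 × 10^-13 terahertz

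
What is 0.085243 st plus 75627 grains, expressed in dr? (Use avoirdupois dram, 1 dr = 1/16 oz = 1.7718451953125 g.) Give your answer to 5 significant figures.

3071.3 dr

0.085243 st = 305.511 dr and 75627 gr = 2765.79 dr.
305.511 + 2765.79 ≈ 3071.3 dr.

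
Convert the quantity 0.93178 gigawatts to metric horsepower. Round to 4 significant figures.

1 GW = 1.35962 × 10^6 metric horsepower.
0.93178 × 1.35962 × 10^6 ≈ 1.267 × 10^6 PS.

1.267 × 10^6 PS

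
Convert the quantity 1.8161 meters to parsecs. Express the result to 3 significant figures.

1 m = 3.24078e-17 pc.
Then 1.8161 × 3.24078e-17 ≈ 5.89e-17 pc.

5.89e-17 pc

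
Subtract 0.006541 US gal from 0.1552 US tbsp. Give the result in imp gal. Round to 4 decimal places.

-0.0049 imperial gallons

0.1552 US tbsp = 0.000504809 imp gal and 0.006541 US gal = 0.00544652 imp gal.
0.000504809 − 0.00544652 ≈ -0.0049 imp gal.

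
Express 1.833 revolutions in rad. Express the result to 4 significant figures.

11.52 radians

1 revolution = 6.28319 radians.
Then 1.833 × 6.28319 ≈ 11.52 rad.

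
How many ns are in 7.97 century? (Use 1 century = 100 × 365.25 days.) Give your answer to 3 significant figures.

1 century = 3.15576 × 10^18 ns.
So 7.97 × 3.15576 × 10^18 ≈ 2.52 × 10^19 ns.

2.52 × 10^19 ns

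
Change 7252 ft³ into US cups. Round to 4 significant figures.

1 ft³ = 119.688 US cup.
So 7252 × 119.688 ≈ 868000 US cup.

868000 US cup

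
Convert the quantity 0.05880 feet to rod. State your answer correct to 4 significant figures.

0.003564 rods

1 foot = 0.0606061 rods.
0.05880 × 0.0606061 ≈ 0.003564 rod.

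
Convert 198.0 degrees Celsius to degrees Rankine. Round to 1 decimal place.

°R = (°C + 273.15) × 9/5.
Applying the formula gives 848.1 °R.

848.1 degrees Rankine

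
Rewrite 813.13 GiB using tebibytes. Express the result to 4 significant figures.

0.7941 TiB

1 gibibyte = 0.0009765625 TiB.
So 813.13 × 0.0009765625 ≈ 0.7941 TiB.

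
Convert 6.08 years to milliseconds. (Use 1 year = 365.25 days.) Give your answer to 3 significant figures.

1.92e+11 ms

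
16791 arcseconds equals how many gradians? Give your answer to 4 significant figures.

1 arcsecond = 0.000308642 gradians.
16791 × 0.000308642 ≈ 5.182 grad.

5.182 grad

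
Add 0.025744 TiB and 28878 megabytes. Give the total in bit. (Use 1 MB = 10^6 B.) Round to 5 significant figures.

0.025744 TiB = 2.26447 × 10^11 bit and 28878 MB = 2.31024 × 10^11 bit.
2.26447 × 10^11 + 2.31024 × 10^11 ≈ 4.5747 × 10^11 bit.

4.5747 × 10^11 bit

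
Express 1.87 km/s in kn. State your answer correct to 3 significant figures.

1 kilometer per second = 1943.84 knots.
1.87 × 1943.84 ≈ 3630 kn.

3630 kn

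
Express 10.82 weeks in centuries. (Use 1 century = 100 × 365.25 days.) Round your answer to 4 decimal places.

0.0021 century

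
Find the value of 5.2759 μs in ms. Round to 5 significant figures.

0.0052759 ms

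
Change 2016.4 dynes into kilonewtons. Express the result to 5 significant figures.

2.0164 × 10^-5 kN

1 dyn = 1.00000 × 10^-8 kilonewtons.
Thus 2016.4 × 1.00000 × 10^-8 ≈ 2.0164 × 10^-5 kN.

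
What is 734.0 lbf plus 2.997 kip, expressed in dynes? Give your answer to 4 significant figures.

1.660 × 10^9 dynes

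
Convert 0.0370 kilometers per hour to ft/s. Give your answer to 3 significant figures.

0.0337 ft/s

1 km/h = 0.911344 ft/s.
So 0.0370 × 0.911344 ≈ 0.0337 ft/s.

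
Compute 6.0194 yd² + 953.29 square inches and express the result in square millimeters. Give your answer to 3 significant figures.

6.0194 yd² = 5.03299 × 10^6 mm² and 953.29 in² = 615025 mm².
5.03299 × 10^6 + 615025 ≈ 5.65 × 10^6 mm².

5.65 × 10^6 mm²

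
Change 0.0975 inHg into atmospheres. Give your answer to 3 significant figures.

1 inch of mercury = 0.0334211 atmospheres.
0.0975 × 0.0334211 ≈ 0.00326 atm.

0.00326 atmospheres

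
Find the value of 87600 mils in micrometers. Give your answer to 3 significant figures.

1 mil = 25.4000 μm.
So 87600 × 25.4000 ≈ 2.23 × 10^6 μm.

2.23 × 10^6 μm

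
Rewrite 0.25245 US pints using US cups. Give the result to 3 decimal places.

1 US pt = 2.00000 US cup.
Then 0.25245 × 2.00000 ≈ 0.505 US cup.

0.505 US cup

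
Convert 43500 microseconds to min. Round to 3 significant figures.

0.000725 min

1 microsecond = 1.66667 × 10^-8 min.
So 43500 × 1.66667 × 10^-8 ≈ 0.000725 min.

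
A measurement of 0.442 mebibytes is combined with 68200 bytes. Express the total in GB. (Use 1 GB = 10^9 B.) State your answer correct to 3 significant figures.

0.442 MiB = 0.000463471 GB and 68200 B = 6.82000e-5 GB.
0.000463471 + 6.82000e-5 ≈ 0.000532 GB.

0.000532 GB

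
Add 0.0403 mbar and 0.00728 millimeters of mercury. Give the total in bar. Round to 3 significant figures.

5.00e-5 bar

0.0403 mbar = 4.03000e-5 bar and 0.00728 mmHg = 9.70587e-6 bar.
4.03000e-5 + 9.70587e-6 ≈ 5.00e-5 bar.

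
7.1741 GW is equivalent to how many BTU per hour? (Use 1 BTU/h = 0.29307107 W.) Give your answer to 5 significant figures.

2.4479 × 10^10 BTU/h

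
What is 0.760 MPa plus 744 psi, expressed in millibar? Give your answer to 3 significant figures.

0.760 MPa = 7600.00 mbar and 744 psi = 51297.0 mbar.
7600.00 + 51297.0 ≈ 58900 mbar.

58900 mbar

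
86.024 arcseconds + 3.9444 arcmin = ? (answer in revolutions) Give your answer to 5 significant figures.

0.00024899 rev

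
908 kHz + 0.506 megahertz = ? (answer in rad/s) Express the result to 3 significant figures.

8.88 × 10^6 rad/s

908 kHz = 5.70513 × 10^6 rad/s and 0.506 MHz = 3.17929 × 10^6 rad/s.
5.70513 × 10^6 + 3.17929 × 10^6 ≈ 8.88 × 10^6 rad/s.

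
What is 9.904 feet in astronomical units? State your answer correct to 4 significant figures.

1 ft = 2.03746 × 10^-12 au.
Then 9.904 × 2.03746 × 10^-12 ≈ 2.018 × 10^-11 au.

2.018 × 10^-11 au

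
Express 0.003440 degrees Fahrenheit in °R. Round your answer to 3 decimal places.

°R = °F + 459.67.
Applying the formula gives 459.673 °R.

459.673 °R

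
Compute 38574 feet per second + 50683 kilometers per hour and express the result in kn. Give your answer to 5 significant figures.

38574 ft/s = 22854.5 kn and 50683 km/h = 27366.6 kn.
22854.5 + 27366.6 ≈ 50221 kn.

50221 knots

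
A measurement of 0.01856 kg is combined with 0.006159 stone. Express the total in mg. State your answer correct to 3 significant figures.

0.01856 kg = 18560.0 mg and 0.006159 st = 39111.5 mg.
18560.0 + 39111.5 ≈ 57700 mg.

57700 milligrams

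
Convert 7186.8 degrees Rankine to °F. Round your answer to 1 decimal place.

°R = °F + 459.67.
Applying the formula gives 6727.1 °F.

6727.1 degrees Fahrenheit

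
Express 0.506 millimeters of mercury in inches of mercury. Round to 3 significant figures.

0.0199 inHg

1 mmHg = 0.0393701 inHg.
Thus 0.506 × 0.0393701 ≈ 0.0199 inHg.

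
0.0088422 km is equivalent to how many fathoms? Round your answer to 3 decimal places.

1 kilometer = 546.807 fathoms.
So 0.0088422 × 546.807 ≈ 4.835 fathom.

4.835 fathom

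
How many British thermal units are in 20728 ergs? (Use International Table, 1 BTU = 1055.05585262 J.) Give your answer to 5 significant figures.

1.9646e-6 British thermal units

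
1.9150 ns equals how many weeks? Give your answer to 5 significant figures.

3.1663e-15 weeks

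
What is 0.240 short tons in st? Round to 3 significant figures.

1 short ton = 142.857 st.
Thus 0.240 × 142.857 ≈ 34.3 st.

34.3 st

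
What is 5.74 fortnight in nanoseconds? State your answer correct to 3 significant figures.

6.94e+15 ns

1 fortnight = 1.20960e+15 ns.
5.74 × 1.20960e+15 ≈ 6.94e+15 ns.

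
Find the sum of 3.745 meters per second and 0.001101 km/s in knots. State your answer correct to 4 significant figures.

3.745 m/s = 7.27970 kn and 0.001101 km/s = 2.14017 kn.
7.27970 + 2.14017 ≈ 9.420 kn.

9.420 kn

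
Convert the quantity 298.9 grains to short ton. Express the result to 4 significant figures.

2.135 × 10^-5 short ton

1 gr = 7.14286 × 10^-8 short ton.
So 298.9 × 7.14286 × 10^-8 ≈ 2.135 × 10^-5 short ton.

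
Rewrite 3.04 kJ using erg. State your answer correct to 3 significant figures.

1 kilojoule = 1.00000 × 10^10 ergs.
Thus 3.04 × 1.00000 × 10^10 ≈ 3.04 × 10^10 erg.

3.04 × 10^10 erg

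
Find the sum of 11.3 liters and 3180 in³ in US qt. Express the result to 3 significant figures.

11.3 L = 11.9406 US qt and 3180 in³ = 55.0649 US qt.
11.9406 + 55.0649 ≈ 67.0 US qt.

67.0 US qt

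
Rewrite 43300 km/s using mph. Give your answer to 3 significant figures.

1 kilometer per second = 2236.94 mph.
Then 43300 × 2236.94 ≈ 9.69e+7 mph.

9.69e+7 miles per hour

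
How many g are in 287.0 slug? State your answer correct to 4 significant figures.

1 slug = 14593.9 g.
So 287.0 × 14593.9 ≈ 4.188e+6 g.

4.188e+6 grams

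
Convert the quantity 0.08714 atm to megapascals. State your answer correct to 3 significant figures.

1 atm = 0.101325 MPa.
0.08714 × 0.101325 ≈ 0.00883 MPa.

0.00883 megapascals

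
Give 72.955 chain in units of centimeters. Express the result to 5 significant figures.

1 chain = 2011.68 cm.
Thus 72.955 × 2011.68 ≈ 146760 cm.

146760 cm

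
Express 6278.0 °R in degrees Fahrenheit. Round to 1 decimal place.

5818.3 °F

°R = °F + 459.67.
Applying the formula gives 5818.3 °F.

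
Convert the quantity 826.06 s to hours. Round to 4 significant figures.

1 second = 0.000277778 h.
Then 826.06 × 0.000277778 ≈ 0.2295 h.

0.2295 h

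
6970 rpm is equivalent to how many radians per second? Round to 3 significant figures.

730 rad/s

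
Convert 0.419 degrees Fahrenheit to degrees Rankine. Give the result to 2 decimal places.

°R = °F + 459.67.
Applying the formula gives 460.09 °R.

460.09 degrees Rankine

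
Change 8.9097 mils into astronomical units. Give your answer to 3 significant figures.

1 mil = 1.69789 × 10^-16 au.
So 8.9097 × 1.69789 × 10^-16 ≈ 1.51 × 10^-15 au.

1.51 × 10^-15 astronomical units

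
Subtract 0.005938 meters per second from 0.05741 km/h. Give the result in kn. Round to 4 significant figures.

0.01946 knots

0.05741 km/h = 0.0309989 kn and 0.005938 m/s = 0.0115425 kn.
0.0309989 − 0.0115425 ≈ 0.01946 kn.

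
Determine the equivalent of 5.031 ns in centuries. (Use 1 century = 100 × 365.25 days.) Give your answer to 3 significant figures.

1.59 × 10^-18 centuries

1 ns = 3.16881 × 10^-19 centuries.
5.031 × 3.16881 × 10^-19 ≈ 1.59 × 10^-18 century.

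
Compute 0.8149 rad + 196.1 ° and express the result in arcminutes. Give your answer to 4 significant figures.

0.8149 rad = 2801.42 arcmin and 196.1 ° = 11766.0 arcmin.
2801.42 + 11766.0 ≈ 14570 arcmin.

14570 arcmin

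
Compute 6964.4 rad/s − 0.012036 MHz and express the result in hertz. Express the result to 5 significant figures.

-10928 Hz

6964.4 rad/s = 1108.42 Hz and 0.012036 MHz = 12036.0 Hz.
1108.42 − 12036.0 ≈ -10928 Hz.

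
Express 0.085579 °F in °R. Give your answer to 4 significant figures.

459.8 °R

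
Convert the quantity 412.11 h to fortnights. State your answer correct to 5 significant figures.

1.2265 fortnight

1 h = 0.00297619 fortnight.
Thus 412.11 × 0.00297619 ≈ 1.2265 fortnight.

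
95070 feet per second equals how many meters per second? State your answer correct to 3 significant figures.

29000 m/s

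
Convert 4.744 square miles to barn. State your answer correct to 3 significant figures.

1 square mile = 2.58999 × 10^34 barns.
Then 4.744 × 2.58999 × 10^34 ≈ 1.23 × 10^35 barn.

1.23 × 10^35 barns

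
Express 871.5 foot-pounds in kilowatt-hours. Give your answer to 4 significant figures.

1 foot-pound = 3.76616e-7 kilowatt-hours.
Thus 871.5 × 3.76616e-7 ≈ 0.0003282 kWh.

0.0003282 kWh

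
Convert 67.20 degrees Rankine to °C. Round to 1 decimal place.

°R = (°C + 273.15) × 9/5.
Applying the formula gives -235.8 °C.

-235.8 °C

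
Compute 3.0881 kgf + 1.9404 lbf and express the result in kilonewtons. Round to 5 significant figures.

3.0881 kgf = 0.0302839 kN and 1.9404 lbf = 0.00863133 kN.
0.0302839 + 0.00863133 ≈ 0.038915 kN.

0.038915 kilonewtons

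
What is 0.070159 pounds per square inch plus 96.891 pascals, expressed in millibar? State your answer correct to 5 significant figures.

0.070159 psi = 4.83729 mbar and 96.891 Pa = 0.968910 mbar.
4.83729 + 0.968910 ≈ 5.8062 mbar.

5.8062 mbar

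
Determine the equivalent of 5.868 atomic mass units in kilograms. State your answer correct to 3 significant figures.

1 u = 1.66054e-27 kilograms.
Thus 5.868 × 1.66054e-27 ≈ 9.74e-27 kg.

9.74e-27 kg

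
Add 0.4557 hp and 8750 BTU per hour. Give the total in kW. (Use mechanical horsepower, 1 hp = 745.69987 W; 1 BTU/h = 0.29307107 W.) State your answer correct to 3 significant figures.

0.4557 hp = 0.339815 kW and 8750 BTU/h = 2.56437 kW.
0.339815 + 2.56437 ≈ 2.90 kW.

2.90 kilowatts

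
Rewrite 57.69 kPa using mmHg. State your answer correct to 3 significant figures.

433 mmHg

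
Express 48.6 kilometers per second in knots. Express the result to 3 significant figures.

1 km/s = 1943.84 kn.
48.6 × 1943.84 ≈ 94500 kn.

94500 knots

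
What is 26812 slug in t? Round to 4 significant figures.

391.3 metric tons

1 slug = 0.0145939 t.
So 26812 × 0.0145939 ≈ 391.3 t.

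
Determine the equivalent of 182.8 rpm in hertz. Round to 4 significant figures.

3.047 Hz

1 rpm = 0.0166667 hertz.
So 182.8 × 0.0166667 ≈ 3.047 Hz.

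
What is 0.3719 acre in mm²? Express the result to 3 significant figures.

1 acre = 4.04686 × 10^9 mm².
Thus 0.3719 × 4.04686 × 10^9 ≈ 1.51 × 10^9 mm².

1.51 × 10^9 square millimeters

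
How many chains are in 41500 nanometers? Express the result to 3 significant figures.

2.06 × 10^-6 chains

1 nm = 4.97097 × 10^-11 chains.
Thus 41500 × 4.97097 × 10^-11 ≈ 2.06 × 10^-6 chain.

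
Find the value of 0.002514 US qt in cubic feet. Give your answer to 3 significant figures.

1 US qt = 0.0334201 ft³.
Thus 0.002514 × 0.0334201 ≈ 8.40 × 10^-5 ft³.

8.40 × 10^-5 cubic feet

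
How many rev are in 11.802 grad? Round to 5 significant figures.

0.029505 rev

1 grad = 0.00250000 revolutions.
11.802 × 0.00250000 ≈ 0.029505 rev.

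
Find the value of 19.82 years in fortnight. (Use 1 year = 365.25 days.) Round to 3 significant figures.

517 fortnight

1 yr = 26.0893 fortnight.
19.82 × 26.0893 ≈ 517 fortnight.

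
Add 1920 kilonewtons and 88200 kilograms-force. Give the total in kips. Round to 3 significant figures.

626 kip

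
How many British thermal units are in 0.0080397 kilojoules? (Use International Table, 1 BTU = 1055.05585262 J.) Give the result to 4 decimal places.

0.0076 BTU

1 kilojoule = 0.947817 BTU.
Then 0.0080397 × 0.947817 ≈ 0.0076 BTU.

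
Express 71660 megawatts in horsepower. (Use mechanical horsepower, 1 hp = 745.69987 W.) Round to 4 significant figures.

9.610 × 10^7 hp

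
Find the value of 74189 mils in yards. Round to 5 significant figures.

1 mil = 2.77778 × 10^-5 yd.
74189 × 2.77778 × 10^-5 ≈ 2.0608 yd.

2.0608 yd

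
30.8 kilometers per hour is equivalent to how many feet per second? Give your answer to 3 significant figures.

1 kilometer per hour = 0.911344 ft/s.
Then 30.8 × 0.911344 ≈ 28.1 ft/s.

28.1 feet per second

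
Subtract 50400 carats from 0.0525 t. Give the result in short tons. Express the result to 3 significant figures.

0.0525 t = 0.0578713 short ton and 50400 ct = 0.0111113 short ton.
0.0578713 − 0.0111113 ≈ 0.0468 short ton.

0.0468 short tons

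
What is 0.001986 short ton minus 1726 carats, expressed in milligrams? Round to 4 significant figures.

1.456 × 10^6 milligrams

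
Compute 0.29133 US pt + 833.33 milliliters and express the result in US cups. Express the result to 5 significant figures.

4.1049 US cup

0.29133 US pt = 0.582660 US cup and 833.33 mL = 3.52228 US cup.
0.582660 + 3.52228 ≈ 4.1049 US cup.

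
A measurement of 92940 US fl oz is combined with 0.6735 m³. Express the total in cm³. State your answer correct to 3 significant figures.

3.42e+6 cm³

92940 US fl oz = 2.74856e+6 cm³ and 0.6735 m³ = 673500 cm³.
2.74856e+6 + 673500 ≈ 3.42e+6 cm³.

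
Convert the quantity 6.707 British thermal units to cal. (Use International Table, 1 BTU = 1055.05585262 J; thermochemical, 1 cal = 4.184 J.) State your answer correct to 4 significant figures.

1691 cal

1 BTU = 252.164 cal.
Thus 6.707 × 252.164 ≈ 1691 cal.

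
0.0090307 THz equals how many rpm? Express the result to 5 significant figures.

5.4184 × 10^11 revolutions per minute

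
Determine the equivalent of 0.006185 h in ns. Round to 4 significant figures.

2.227e+10 ns

1 h = 3.60000e+12 ns.
Then 0.006185 × 3.60000e+12 ≈ 2.227e+10 ns.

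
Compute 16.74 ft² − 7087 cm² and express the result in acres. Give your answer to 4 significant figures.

16.74 ft² = 0.000384298 acre and 7087 cm² = 0.000175124 acre.
0.000384298 − 0.000175124 ≈ 0.0002092 acre.

0.0002092 acre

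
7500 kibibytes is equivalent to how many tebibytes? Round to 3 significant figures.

1 KiB = 9.31323 × 10^-10 tebibytes.
Thus 7500 × 9.31323 × 10^-10 ≈ 6.98 × 10^-6 TiB.

6.98 × 10^-6 tebibytes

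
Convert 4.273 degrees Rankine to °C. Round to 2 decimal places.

°R = (°C + 273.15) × 9/5.
Applying the formula gives -270.78 °C.

-270.78 degrees Celsius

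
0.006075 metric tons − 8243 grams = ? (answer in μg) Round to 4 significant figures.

0.006075 t = 6.07500e+9 μg and 8243 g = 8.24300e+9 μg.
6.07500e+9 − 8.24300e+9 ≈ -2.168e+9 μg.

-2.168e+9 μg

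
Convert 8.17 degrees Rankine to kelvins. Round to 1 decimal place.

4.5 K

°R = K × 9/5.
Applying the formula gives 4.5 K.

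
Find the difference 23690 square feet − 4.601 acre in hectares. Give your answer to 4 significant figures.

-1.642 hectares

23690 ft² = 0.220087 ha and 4.601 acre = 1.86196 ha.
0.220087 − 1.86196 ≈ -1.642 ha.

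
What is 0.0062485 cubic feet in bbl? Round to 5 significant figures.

0.0011129 bbl

1 ft³ = 0.178108 oil barrels.
Then 0.0062485 × 0.178108 ≈ 0.0011129 bbl.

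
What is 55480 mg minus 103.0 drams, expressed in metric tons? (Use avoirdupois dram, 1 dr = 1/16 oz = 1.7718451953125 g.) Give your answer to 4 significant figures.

-0.0001270 metric tons

55480 mg = 5.54800 × 10^-5 t and 103.0 dr = 0.000182500 t.
5.54800 × 10^-5 − 0.000182500 ≈ -0.0001270 t.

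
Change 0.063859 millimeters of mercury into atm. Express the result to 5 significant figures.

8.4025e-5 atm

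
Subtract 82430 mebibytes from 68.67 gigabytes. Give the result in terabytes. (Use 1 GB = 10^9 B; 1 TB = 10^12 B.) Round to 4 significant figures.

-0.01776 terabytes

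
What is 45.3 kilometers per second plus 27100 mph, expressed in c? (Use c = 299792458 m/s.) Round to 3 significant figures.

45.3 km/s = 0.000151105 c and 27100 mph = 4.04106e-5 c.
0.000151105 + 4.04106e-5 ≈ 0.000192 c.

0.000192 times the speed of light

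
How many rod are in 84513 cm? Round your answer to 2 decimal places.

1 centimeter = 0.00198839 rods.
So 84513 × 0.00198839 ≈ 168.04 rod.

168.04 rods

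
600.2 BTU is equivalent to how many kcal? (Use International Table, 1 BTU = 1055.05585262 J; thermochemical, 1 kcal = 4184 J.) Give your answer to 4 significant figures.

151.3 kilocalories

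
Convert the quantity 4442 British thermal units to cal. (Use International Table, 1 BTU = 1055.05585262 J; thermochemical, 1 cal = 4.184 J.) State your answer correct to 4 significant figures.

1.120e+6 calories

1 BTU = 252.164 cal.
Thus 4442 × 252.164 ≈ 1.120e+6 cal.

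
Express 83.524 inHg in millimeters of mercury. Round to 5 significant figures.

2121.5 mmHg

1 inch of mercury = 25.4000 mmHg.
Then 83.524 × 25.4000 ≈ 2121.5 mmHg.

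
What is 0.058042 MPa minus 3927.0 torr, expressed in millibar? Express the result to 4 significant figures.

-4655 millibar

0.058042 MPa = 580.420 mbar and 3927.0 torr = 5235.57 mbar.
580.420 − 5235.57 ≈ -4655 mbar.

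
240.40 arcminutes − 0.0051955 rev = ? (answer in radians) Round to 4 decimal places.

240.40 arcmin = 0.0699295 rad and 0.0051955 rev = 0.0326443 rad.
0.0699295 − 0.0326443 ≈ 0.0373 rad.

0.0373 rad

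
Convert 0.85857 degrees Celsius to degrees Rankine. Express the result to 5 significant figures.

493.22 °R

°R = (°C + 273.15) × 9/5.
Applying the formula gives 493.22 °R.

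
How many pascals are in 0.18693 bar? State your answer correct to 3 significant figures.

18700 Pa

1 bar = 100000 pascals.
Then 0.18693 × 100000 ≈ 18700 Pa.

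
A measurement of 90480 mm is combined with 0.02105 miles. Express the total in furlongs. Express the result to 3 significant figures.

90480 mm = 0.449773 furlong and 0.02105 mi = 0.168400 furlong.
0.449773 + 0.168400 ≈ 0.618 furlong.

0.618 furlong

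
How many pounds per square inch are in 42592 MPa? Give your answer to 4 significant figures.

1 MPa = 145.038 psi.
So 42592 × 145.038 ≈ 6.177e+6 psi.

6.177e+6 pounds per square inch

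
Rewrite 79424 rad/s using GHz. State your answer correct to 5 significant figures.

1 rad/s = 1.59155e-10 gigahertz.
Then 79424 × 1.59155e-10 ≈ 1.2641e-5 GHz.

1.2641e-5 gigahertz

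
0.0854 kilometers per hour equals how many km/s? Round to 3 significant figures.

1 km/h = 0.000277778 kilometers per second.
Thus 0.0854 × 0.000277778 ≈ 2.37e-5 km/s.

2.37e-5 kilometers per second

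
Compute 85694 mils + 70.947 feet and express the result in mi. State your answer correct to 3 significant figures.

85694 mil = 0.00135249 mi and 70.947 ft = 0.0134369 mi.
0.00135249 + 0.0134369 ≈ 0.0148 mi.

0.0148 miles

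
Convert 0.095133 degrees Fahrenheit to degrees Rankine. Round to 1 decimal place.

459.8 °R

°R = °F + 459.67.
Applying the formula gives 459.8 °R.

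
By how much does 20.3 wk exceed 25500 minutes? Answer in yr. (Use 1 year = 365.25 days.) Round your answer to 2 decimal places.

0.34 yr

20.3 wk = 0.389049 yr and 25500 min = 0.0484828 yr.
0.389049 − 0.0484828 ≈ 0.34 yr.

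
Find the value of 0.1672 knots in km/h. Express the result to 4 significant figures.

0.3097 km/h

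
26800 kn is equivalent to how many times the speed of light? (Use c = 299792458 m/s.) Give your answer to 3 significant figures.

1 knot = 1.71600 × 10^-9 times the speed of light.
Then 26800 × 1.71600 × 10^-9 ≈ 4.60 × 10^-5 c.

4.60 × 10^-5 times the speed of light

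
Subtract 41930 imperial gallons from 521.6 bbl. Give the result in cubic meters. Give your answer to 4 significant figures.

521.6 bbl = 82.9278 m³ and 41930 imp gal = 190.618 m³.
82.9278 − 190.618 ≈ -107.7 m³.

-107.7 m³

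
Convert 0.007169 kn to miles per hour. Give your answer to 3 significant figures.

0.00825 mph

1 kn = 1.15078 mph.
0.007169 × 1.15078 ≈ 0.00825 mph.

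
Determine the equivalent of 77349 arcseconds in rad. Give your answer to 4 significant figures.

0.3750 radians

1 arcsecond = 4.84814e-6 rad.
Then 77349 × 4.84814e-6 ≈ 0.3750 rad.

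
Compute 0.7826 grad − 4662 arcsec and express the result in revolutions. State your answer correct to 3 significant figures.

-0.00164 rev

0.7826 grad = 0.00195650 rev and 4662 arcsec = 0.00359722 rev.
0.00195650 − 0.00359722 ≈ -0.00164 rev.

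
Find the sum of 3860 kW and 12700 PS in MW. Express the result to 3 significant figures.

13.2 megawatts

3860 kW = 3.86000 MW and 12700 PS = 9.34083 MW.
3.86000 + 9.34083 ≈ 13.2 MW.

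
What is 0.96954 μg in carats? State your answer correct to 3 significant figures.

1 microgram = 5.00000e-6 ct.
Thus 0.96954 × 5.00000e-6 ≈ 4.85e-6 ct.

4.85e-6 ct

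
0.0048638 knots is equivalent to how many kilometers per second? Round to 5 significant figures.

1 kn = 0.000514444 km/s.
Thus 0.0048638 × 0.000514444 ≈ 2.5022e-6 km/s.

2.5022e-6 kilometers per second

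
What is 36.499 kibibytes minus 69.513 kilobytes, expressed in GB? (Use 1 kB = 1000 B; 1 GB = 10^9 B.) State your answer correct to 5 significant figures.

36.499 KiB = 3.73750e-5 GB and 69.513 kB = 6.95130e-5 GB.
3.73750e-5 − 6.95130e-5 ≈ -3.2138e-5 GB.

-3.2138e-5 GB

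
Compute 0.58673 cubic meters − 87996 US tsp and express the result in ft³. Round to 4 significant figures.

5.403 ft³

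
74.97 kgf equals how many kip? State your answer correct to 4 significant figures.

1 kilogram-force = 0.00220462 kips.
74.97 × 0.00220462 ≈ 0.1653 kip.

0.1653 kip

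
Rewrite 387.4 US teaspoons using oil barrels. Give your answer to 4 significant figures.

0.01201 bbl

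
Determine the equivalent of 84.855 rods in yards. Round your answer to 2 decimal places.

466.70 yd

1 rod = 5.50000 yd.
Thus 84.855 × 5.50000 ≈ 466.70 yd.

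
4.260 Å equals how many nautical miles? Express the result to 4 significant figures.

1 Å = 5.39957 × 10^-14 nautical miles.
Then 4.260 × 5.39957 × 10^-14 ≈ 2.300 × 10^-13 nmi.

2.300 × 10^-13 nautical miles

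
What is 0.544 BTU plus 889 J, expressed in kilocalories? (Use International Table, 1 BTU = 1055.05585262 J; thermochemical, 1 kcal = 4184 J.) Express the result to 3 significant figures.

0.544 BTU = 0.137177 kcal and 889 J = 0.212476 kcal.
0.137177 + 0.212476 ≈ 0.350 kcal.

0.350 kilocalories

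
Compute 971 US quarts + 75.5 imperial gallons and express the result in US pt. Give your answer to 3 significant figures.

971 US qt = 1942.00 US pt and 75.5 imp gal = 725.374 US pt.
1942.00 + 725.374 ≈ 2670 US pt.

2670 US pt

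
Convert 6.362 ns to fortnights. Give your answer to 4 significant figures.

1 ns = 8.26720 × 10^-16 fortnight.
Then 6.362 × 8.26720 × 10^-16 ≈ 5.260 × 10^-15 fortnight.

5.260 × 10^-15 fortnights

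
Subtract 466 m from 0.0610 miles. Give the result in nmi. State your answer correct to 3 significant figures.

-0.199 nautical miles

0.0610 mi = 0.0530076 nmi and 466 m = 0.251620 nmi.
0.0530076 − 0.251620 ≈ -0.199 nmi.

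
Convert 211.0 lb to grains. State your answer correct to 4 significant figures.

1.477e+6 gr

1 lb = 7000.00 gr.
211.0 × 7000.00 ≈ 1.477e+6 gr.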